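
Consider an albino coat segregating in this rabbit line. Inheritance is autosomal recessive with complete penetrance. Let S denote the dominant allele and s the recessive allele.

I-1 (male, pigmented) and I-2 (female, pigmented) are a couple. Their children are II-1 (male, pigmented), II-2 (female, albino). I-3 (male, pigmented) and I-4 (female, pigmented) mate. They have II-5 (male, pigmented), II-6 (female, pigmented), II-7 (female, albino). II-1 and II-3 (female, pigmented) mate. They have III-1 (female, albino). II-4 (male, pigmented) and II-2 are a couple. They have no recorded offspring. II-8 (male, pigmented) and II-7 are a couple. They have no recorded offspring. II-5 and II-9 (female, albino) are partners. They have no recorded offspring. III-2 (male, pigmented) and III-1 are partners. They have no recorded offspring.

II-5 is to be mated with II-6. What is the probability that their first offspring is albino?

I-3 is pigmented so carries S and passed s to II-7 (ss), so I-3 is Ss.
I-4 is pigmented so carries S and passed s to II-7 (ss), so I-4 is Ss.
II-5 is a pigmented offspring of I-3 (Ss) × I-4 (Ss), whose cross gives 1/4 SS : 1/2 Ss : 1/4 ss; conditioning on being pigmented, II-5 is SS with probability 1/3, Ss with probability 2/3.
II-6 is a pigmented offspring of I-3 (Ss) × I-4 (Ss), whose cross gives 1/4 SS : 1/2 Ss : 1/4 ss; conditioning on being pigmented, II-6 is SS with probability 1/3, Ss with probability 2/3.
Summing over parental genotype combinations, P(offspring is albino) = 4/9·1/4 = 1/9.

1/9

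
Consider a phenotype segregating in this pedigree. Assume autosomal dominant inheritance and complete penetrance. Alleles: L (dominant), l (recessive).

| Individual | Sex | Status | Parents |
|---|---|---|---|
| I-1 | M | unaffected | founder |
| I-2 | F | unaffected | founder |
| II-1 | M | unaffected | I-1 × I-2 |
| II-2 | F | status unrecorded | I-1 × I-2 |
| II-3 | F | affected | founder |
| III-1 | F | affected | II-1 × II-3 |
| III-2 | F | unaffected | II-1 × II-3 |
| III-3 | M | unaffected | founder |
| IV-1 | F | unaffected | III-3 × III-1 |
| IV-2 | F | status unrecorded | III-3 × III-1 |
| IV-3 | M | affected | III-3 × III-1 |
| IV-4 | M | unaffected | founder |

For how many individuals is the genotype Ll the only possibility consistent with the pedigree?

3

Obligate heterozygotes: II-3 is affected so carries L and passed l to III-2 (ll), so II-3 is Ll; III-1 is affected so carries L and received l from II-1 (ll), so III-1 is Ll; IV-3 is affected so carries L and received l from III-3 (ll), so IV-3 is Ll.
Every other individual is either homozygous by phenotype or has at least one consistent homozygous assignment, so the count is 3.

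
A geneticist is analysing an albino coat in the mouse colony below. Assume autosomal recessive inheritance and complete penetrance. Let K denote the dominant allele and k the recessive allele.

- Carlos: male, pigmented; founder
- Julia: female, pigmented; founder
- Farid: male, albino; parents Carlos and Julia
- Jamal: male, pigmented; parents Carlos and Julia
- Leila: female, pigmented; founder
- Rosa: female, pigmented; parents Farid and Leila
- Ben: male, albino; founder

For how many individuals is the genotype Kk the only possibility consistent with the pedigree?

Obligate heterozygotes: Carlos is pigmented so carries K and passed k to Farid (kk), so Carlos is Kk; Julia is pigmented so carries K and passed k to Farid (kk), so Julia is Kk; Rosa is pigmented so carries K and received k from Farid (kk), so Rosa is Kk.
Every other individual is either homozygous by phenotype or has at least one consistent homozygous assignment, so the count is 3.

3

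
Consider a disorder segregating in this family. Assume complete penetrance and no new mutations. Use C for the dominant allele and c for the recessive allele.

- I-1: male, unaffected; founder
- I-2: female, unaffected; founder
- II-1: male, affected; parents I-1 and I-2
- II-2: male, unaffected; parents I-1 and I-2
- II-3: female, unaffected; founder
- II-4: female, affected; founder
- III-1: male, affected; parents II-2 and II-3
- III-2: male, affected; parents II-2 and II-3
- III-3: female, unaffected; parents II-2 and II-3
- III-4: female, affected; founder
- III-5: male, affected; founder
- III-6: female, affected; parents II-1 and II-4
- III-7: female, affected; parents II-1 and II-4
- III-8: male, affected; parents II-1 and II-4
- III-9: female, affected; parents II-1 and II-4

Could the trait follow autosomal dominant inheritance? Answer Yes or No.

Under autosomal dominant, II-1 (affected, male) cannot arise from I-1 (unaffected) × I-2 (unaffected).

No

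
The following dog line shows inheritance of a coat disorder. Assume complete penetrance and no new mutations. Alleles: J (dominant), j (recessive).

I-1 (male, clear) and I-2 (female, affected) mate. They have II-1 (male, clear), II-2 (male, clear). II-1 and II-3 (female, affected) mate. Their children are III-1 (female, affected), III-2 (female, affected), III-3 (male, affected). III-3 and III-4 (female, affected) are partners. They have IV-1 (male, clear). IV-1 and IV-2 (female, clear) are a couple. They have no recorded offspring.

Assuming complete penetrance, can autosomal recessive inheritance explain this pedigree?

No

Under autosomal recessive, IV-1 (clear, male) cannot arise from III-3 (affected) × III-4 (affected).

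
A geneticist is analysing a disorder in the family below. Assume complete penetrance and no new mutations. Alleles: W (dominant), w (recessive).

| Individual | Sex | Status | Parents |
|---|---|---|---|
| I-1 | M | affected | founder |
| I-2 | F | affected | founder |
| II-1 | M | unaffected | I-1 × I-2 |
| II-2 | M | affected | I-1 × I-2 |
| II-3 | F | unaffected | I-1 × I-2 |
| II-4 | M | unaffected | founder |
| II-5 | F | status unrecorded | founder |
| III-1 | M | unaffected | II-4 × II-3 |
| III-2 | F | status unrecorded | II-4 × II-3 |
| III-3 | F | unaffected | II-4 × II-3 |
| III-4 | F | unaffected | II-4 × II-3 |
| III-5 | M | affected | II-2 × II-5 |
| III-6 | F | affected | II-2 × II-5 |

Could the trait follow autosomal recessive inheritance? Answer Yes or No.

No

Under autosomal recessive, II-1 (unaffected, male) cannot arise from I-1 (affected) × I-2 (affected).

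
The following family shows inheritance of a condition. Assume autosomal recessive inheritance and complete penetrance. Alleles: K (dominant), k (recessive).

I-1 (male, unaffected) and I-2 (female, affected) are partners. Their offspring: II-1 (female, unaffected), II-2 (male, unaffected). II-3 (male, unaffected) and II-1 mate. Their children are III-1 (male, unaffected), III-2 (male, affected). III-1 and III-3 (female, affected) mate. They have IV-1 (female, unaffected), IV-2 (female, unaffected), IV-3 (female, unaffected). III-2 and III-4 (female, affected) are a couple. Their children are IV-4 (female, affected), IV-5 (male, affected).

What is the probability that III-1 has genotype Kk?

II-3 is unaffected so carries K and passed k to III-2 (kk), so II-3 is Kk.
II-1 is unaffected so carries K and received k from I-2 (kk), so II-1 is Kk.
Their cross gives offspring ratios 1/4 KK : 1/2 Kk : 1/4 kk. Conditioning on III-1 being unaffected, P(Kk) = 1/2 / 3/4 = 2/3 before taking III-1's own offspring into account.
III-3 is affected, so III-3 is kk.
Now use III-1's offspring. Probability of each recorded status — unaffected daughter IV-1: 1/2 if III-1 is Kk, 1 if KK; unaffected daughter IV-2: 1/2 if III-1 is Kk, 1 if KK; unaffected daughter IV-3: 1/2 if III-1 is Kk, 1 if KK.
Bayes: P(Kk) = 2/3·1/8 / (2/3·1/8 + 1/3·1) = 1/5.

1/5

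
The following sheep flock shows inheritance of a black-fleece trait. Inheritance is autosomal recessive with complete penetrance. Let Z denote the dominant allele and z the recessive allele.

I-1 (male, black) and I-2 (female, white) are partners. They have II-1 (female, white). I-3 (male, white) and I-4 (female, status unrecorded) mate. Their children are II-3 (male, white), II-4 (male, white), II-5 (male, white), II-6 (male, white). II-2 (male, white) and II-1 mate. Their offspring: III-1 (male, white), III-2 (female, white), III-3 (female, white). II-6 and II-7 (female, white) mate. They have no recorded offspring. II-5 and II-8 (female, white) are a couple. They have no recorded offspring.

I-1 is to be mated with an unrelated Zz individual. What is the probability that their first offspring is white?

I-1 is black, so I-1 is zz.
The cross gives 1/2 Zz : 1/2 zz, so P(offspring is white) = 1/2.

1/2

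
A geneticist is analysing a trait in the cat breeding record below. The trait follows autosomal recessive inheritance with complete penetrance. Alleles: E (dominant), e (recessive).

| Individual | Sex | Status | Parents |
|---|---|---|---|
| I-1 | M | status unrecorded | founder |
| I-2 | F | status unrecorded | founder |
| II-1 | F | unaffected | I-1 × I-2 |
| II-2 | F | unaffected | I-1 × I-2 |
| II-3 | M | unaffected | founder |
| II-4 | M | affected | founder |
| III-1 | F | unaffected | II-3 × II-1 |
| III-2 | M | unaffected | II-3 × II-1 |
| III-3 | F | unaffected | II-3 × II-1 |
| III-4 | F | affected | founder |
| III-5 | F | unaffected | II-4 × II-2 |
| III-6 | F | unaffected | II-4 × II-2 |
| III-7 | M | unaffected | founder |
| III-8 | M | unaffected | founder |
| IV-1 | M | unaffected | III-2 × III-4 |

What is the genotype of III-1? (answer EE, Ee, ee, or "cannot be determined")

cannot be determined

III-1's phenotype allows EE or Ee, and no parent or child forces a single allele at both positions; consistent genotype assignments exist with III-1 as EE or Ee.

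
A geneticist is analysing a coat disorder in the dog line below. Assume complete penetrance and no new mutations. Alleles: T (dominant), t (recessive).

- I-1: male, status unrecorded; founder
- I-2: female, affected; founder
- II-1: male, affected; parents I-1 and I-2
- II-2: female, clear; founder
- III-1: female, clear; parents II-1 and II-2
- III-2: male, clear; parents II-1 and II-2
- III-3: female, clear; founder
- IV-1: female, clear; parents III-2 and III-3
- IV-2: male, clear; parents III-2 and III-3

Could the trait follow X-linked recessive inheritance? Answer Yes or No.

Yes

A consistent assignment under X-linked recessive exists: I-1 X^T Y, I-2 X^t X^t, II-1 X^t Y, II-2 X^T X^T, III-1 X^T X^t, III-2 X^T Y, III-3 X^T X^T, IV-1 X^T X^T, IV-2 X^T Y.
In this assignment every recorded phenotype matches its genotype and every non-founder's genotype is obtainable from its parents' genotypes, so the pedigree is consistent.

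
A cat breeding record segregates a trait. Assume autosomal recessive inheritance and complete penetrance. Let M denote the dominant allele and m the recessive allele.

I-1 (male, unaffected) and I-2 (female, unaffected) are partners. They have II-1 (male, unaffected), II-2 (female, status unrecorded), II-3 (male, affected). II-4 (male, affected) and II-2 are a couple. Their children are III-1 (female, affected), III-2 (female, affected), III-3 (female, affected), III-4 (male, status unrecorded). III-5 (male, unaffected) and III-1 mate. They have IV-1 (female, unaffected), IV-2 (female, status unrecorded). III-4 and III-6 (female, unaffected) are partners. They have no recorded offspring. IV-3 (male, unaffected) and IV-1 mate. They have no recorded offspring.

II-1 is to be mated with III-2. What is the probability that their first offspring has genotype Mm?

I-1 is unaffected so carries M and passed m to II-3 (mm), so I-1 is Mm.
I-2 is unaffected so carries M and passed m to II-3 (mm), so I-2 is Mm.
II-1 is an unaffected offspring of I-1 (Mm) × I-2 (Mm), whose cross gives 1/4 MM : 1/2 Mm : 1/4 mm; conditioning on being unaffected, II-1 is MM with probability 1/3, Mm with probability 2/3.
III-2 is affected, so III-2 is mm.
Summing over parental genotype combinations, P(offspring has genotype Mm) = 1/3·1 + 2/3·1/2 = 2/3.

2/3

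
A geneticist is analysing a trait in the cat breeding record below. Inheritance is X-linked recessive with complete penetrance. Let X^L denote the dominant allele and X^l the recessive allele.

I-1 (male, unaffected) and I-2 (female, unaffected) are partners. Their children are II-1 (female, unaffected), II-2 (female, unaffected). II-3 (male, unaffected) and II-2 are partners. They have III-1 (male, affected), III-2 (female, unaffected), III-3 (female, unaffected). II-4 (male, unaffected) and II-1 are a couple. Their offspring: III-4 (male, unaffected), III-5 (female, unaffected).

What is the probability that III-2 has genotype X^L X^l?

1/2

II-3 is unaffected, so II-3 is X^L Y.
II-2 is unaffected so carries L and passed l to III-1 (X^l Y), so II-2 is X^L X^l.
Their cross gives offspring ratios 1/2 X^L X^L : 1/2 X^L X^l. Conditioning on III-2 being unaffected, P(X^L X^l) = 1/2 / 1 = 1/2.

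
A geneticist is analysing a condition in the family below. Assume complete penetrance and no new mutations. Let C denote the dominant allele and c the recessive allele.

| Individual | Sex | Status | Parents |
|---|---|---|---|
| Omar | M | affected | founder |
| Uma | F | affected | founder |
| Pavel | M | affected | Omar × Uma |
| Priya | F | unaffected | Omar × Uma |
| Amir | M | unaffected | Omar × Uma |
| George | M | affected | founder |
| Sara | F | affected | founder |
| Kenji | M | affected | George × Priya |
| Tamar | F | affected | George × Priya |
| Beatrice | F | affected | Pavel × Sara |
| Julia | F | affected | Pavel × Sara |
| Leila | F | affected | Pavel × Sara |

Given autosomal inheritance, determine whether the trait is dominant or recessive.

dominant

Omar and Uma are both affected yet have an unaffected child Priya. Under a recessive model two affected parents are homozygous and every child would be affected, so the trait cannot be recessive.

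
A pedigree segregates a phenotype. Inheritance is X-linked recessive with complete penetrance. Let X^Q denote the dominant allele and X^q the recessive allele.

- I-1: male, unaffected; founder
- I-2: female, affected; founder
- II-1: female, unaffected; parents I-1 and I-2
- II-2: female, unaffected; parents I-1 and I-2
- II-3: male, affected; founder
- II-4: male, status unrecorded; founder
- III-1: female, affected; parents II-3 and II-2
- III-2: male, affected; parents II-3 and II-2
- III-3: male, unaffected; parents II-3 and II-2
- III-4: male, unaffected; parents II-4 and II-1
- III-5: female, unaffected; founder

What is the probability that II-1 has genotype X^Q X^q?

1

II-1 is unaffected so carries Q and received q from I-2 (X^q X^q), so II-1 is X^Q X^q, giving P(X^Q X^q) = 1.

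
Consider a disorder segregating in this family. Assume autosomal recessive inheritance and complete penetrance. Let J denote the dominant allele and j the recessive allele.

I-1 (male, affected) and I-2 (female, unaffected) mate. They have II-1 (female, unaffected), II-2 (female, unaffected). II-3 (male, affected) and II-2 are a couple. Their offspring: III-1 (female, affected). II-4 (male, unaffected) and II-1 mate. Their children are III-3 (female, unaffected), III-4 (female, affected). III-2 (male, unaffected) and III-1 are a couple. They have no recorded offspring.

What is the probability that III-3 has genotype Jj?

II-4 is unaffected so carries J and passed j to III-4 (jj), so II-4 is Jj.
II-1 is unaffected so carries J and received j from I-1 (jj), so II-1 is Jj.
Their cross gives offspring ratios 1/4 JJ : 1/2 Jj : 1/4 jj. Conditioning on III-3 being unaffected, P(Jj) = 1/2 / 3/4 = 2/3.

2/3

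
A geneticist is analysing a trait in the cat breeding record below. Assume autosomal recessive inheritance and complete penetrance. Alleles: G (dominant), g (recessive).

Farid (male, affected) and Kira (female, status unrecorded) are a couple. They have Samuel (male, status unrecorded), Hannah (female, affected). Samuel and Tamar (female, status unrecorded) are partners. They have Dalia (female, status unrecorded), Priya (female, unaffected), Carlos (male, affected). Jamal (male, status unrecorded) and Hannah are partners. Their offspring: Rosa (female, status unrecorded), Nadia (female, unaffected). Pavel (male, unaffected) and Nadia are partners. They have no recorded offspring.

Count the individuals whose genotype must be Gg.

Obligate heterozygotes: Nadia is unaffected so carries G and received g from Hannah (gg), so Nadia is Gg.
Every other individual is either homozygous by phenotype or has at least one consistent homozygous assignment, so the count is 1.

1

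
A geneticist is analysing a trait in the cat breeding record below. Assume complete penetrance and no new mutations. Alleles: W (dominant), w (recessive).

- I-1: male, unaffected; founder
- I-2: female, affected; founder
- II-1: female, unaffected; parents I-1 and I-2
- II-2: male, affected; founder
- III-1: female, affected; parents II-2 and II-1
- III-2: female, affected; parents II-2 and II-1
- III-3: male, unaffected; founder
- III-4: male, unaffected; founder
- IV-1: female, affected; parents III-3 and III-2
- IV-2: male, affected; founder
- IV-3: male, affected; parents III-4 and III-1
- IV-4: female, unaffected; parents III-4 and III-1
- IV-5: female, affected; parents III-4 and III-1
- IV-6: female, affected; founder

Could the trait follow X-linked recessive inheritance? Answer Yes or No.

No

Under X-linked recessive, IV-1 (affected, female) cannot arise from III-3 (unaffected) × III-2 (affected).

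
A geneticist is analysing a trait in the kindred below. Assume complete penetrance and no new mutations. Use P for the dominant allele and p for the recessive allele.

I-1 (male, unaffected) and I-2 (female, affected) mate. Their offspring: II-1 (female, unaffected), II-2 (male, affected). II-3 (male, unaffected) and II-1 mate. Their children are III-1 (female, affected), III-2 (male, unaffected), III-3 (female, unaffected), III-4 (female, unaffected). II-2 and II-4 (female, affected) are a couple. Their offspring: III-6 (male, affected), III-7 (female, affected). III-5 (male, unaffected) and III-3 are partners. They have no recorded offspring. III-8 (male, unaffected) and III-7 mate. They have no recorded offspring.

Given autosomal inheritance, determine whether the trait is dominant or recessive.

recessive

II-3 and II-1 are both unaffected yet have an affected child III-1. Under dominance, an affected child requires at least one affected parent, so the trait cannot be dominant.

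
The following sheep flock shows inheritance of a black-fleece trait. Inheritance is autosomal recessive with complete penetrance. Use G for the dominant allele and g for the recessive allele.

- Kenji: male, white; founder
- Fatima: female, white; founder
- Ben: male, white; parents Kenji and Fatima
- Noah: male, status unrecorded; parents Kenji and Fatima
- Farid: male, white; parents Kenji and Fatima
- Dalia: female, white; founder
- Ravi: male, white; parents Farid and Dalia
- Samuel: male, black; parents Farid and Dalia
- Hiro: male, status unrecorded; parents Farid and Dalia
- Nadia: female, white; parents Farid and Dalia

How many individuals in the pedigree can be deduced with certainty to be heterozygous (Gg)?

2

Obligate heterozygotes: Farid is white so carries G and passed g to Samuel (gg), so Farid is Gg; Dalia is white so carries G and passed g to Samuel (gg), so Dalia is Gg.
Every other individual is either homozygous by phenotype or has at least one consistent homozygous assignment, so the count is 2.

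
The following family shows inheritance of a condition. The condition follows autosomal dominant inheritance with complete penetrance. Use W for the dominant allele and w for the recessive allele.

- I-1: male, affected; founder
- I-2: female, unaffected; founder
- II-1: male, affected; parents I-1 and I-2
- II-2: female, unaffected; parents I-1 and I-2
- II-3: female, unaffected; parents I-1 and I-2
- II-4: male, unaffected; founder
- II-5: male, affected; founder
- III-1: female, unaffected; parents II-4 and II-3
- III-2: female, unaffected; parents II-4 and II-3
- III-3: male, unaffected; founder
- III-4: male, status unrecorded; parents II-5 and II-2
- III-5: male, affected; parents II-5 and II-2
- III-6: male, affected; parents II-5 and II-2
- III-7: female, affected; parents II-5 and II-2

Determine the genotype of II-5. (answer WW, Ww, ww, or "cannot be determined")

cannot be determined

II-5's phenotype allows WW or Ww, and no parent or child forces a single allele at both positions; consistent genotype assignments exist with II-5 as WW or Ww.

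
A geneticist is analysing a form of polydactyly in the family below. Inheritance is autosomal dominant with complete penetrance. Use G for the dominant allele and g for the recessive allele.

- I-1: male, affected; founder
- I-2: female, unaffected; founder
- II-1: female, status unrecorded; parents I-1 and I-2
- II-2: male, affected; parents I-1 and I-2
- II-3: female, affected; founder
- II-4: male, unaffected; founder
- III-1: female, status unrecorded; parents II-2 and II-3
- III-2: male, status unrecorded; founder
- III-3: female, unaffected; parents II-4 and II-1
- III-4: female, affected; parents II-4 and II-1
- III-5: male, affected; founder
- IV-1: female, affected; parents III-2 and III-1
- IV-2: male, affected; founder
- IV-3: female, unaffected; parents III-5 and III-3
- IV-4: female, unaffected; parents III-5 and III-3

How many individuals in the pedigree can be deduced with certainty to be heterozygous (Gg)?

4

Obligate heterozygotes: II-1 passed G to III-4 (Gg, whose g came from II-4) and received g from I-2 (gg), so II-1 is Gg; II-2 is affected so carries G and received g from I-2 (gg), so II-2 is Gg; III-4 is affected so carries G and received g from II-4 (gg), so III-4 is Gg; III-5 is affected so carries G and passed g to IV-3 (gg), so III-5 is Gg.
Every other individual is either homozygous by phenotype or has at least one consistent homozygous assignment, so the count is 4.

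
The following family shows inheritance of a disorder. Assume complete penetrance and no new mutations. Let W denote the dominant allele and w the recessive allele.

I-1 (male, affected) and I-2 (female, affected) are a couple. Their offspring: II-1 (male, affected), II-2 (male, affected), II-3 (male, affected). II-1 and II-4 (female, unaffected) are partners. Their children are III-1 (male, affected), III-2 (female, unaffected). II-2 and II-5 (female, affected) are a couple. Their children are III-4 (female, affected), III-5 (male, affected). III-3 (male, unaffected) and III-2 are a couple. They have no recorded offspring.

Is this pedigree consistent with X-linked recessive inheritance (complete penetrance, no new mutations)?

A consistent assignment under X-linked recessive exists: I-1 X^w Y, I-2 X^w X^w, II-1 X^w Y, II-2 X^w Y, II-3 X^w Y, II-4 X^W X^w, II-5 X^w X^w, III-1 X^w Y, III-2 X^W X^w, III-3 X^W Y, III-4 X^w X^w, III-5 X^w Y.
In this assignment every recorded phenotype matches its genotype and every non-founder's genotype is obtainable from its parents' genotypes, so the pedigree is consistent.

Yes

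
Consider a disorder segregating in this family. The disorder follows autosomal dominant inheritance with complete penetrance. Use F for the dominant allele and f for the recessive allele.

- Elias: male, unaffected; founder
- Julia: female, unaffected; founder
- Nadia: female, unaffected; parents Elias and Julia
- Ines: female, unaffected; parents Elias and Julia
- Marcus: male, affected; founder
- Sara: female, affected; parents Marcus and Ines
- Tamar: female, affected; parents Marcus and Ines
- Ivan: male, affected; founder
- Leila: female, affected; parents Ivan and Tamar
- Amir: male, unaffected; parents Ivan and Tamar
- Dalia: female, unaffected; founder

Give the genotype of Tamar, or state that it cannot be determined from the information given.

From phenotype alone, Tamar is FF or Ff.
Tamar is affected so carries F and received f from Ines (ff), so Tamar is Ff.

Ff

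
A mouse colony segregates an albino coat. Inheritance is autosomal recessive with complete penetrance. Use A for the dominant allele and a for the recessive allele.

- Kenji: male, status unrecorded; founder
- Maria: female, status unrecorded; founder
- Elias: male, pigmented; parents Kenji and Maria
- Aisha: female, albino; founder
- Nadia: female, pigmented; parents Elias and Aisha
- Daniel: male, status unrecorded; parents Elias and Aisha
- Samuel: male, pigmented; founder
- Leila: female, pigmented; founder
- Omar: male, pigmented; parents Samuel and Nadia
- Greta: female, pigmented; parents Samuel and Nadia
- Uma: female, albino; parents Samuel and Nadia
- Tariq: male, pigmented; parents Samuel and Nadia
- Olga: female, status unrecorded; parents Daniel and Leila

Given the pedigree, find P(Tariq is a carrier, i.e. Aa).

Samuel is pigmented so carries A and passed a to Uma (aa), so Samuel is Aa.
Nadia is pigmented so carries A and received a from Aisha (aa), so Nadia is Aa.
Their cross gives offspring ratios 1/4 AA : 1/2 Aa : 1/4 aa. Conditioning on Tariq being pigmented, P(Aa) = 1/2 / 3/4 = 2/3.

2/3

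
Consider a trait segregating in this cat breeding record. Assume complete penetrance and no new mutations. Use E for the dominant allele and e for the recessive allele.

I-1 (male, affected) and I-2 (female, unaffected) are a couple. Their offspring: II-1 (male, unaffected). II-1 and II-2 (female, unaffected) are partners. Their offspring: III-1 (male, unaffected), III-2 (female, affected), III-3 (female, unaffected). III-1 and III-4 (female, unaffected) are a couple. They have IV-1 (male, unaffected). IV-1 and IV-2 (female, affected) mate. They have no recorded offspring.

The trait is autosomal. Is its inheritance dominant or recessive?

recessive

II-1 and II-2 are both unaffected yet have an affected child III-2. Under dominance, an affected child requires at least one affected parent, so the trait cannot be dominant.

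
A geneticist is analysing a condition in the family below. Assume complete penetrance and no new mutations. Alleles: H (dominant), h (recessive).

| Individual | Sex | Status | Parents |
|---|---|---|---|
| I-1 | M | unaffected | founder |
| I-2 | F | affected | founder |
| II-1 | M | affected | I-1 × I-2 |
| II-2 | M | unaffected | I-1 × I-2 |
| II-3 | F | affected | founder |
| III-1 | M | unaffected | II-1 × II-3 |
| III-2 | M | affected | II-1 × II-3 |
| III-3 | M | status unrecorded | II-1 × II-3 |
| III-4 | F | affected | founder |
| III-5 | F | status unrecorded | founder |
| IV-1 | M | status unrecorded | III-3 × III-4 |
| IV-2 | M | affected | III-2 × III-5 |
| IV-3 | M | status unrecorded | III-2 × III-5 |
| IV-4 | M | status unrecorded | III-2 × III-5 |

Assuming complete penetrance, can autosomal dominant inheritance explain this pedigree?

A consistent assignment under autosomal dominant exists: I-1 hh, I-2 Hh, II-1 Hh, II-2 hh, II-3 Hh, III-1 hh, III-2 HH, III-3 HH, III-4 HH, III-5 HH, IV-1 HH, IV-2 HH, IV-3 HH, IV-4 HH.
In this assignment every recorded phenotype matches its genotype and every non-founder's genotype is obtainable from its parents' genotypes, so the pedigree is consistent.

Yes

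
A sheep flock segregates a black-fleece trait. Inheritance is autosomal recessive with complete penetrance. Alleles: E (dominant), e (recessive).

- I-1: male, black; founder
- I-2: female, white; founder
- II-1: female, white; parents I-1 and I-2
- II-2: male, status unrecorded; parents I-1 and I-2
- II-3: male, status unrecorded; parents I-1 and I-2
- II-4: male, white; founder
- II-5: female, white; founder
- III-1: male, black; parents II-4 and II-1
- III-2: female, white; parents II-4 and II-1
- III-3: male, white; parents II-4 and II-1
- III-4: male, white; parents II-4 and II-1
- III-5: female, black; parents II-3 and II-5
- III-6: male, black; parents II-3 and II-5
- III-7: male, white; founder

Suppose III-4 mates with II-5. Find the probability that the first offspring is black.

1/6

II-4 is white so carries E and passed e to III-1 (ee), so II-4 is Ee.
II-1 is white so carries E and received e from I-1 (ee), so II-1 is Ee.
III-4 is a white offspring of II-4 (Ee) × II-1 (Ee), whose cross gives 1/4 EE : 1/2 Ee : 1/4 ee; conditioning on being white, III-4 is EE with probability 1/3, Ee with probability 2/3.
II-5 is white so carries E and passed e to III-5 (ee), so II-5 is Ee.
Summing over parental genotype combinations, P(offspring is black) = 2/3·1/4 = 1/6.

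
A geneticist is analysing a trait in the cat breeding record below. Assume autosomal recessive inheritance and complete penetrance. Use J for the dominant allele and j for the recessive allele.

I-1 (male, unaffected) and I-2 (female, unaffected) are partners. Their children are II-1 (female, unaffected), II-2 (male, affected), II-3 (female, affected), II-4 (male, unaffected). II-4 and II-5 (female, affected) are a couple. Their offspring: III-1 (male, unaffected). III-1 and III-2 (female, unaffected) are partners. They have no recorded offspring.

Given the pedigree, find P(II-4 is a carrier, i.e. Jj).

1/2

I-1 is unaffected so carries J and passed j to II-2 (jj), so I-1 is Jj.
I-2 is unaffected so carries J and passed j to II-2 (jj), so I-2 is Jj.
Their cross gives offspring ratios 1/4 JJ : 1/2 Jj : 1/4 jj. Conditioning on II-4 being unaffected, P(Jj) = 1/2 / 3/4 = 2/3 before taking II-4's own offspring into account.
II-5 is affected, so II-5 is jj.
Now use II-4's offspring. Probability of each recorded status — unaffected son III-1: 1/2 if II-4 is Jj, 1 if JJ.
Bayes: P(Jj) = 2/3·1/2 / (2/3·1/2 + 1/3·1) = 1/2.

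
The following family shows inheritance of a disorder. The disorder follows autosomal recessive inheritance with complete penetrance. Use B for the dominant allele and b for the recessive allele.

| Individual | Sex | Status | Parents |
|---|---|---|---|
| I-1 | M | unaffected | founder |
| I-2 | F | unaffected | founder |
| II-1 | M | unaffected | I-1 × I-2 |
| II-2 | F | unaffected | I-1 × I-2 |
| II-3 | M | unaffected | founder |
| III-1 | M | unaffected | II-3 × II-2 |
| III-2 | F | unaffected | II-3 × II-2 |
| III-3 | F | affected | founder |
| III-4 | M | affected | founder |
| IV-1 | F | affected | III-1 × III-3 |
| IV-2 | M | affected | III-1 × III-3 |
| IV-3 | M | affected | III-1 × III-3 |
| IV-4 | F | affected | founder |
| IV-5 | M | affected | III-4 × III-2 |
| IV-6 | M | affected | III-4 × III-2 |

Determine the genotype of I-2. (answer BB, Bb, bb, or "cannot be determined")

I-2's phenotype allows BB or Bb, and no parent or child forces a single allele at both positions; consistent genotype assignments exist with I-2 as BB or Bb.

cannot be determined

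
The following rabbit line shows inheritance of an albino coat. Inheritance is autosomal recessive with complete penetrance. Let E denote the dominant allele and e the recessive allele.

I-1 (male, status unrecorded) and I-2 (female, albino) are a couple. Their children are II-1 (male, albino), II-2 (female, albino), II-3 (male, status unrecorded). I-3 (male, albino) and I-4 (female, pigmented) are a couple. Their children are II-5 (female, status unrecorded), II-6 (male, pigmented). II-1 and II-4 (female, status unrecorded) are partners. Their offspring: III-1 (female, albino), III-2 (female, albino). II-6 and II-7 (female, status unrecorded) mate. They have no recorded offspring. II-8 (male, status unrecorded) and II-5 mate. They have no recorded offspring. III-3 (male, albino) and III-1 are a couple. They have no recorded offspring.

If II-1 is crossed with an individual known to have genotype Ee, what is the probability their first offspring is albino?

1/2

II-1 is albino, so II-1 is ee.
The cross gives 1/2 Ee : 1/2 ee, so P(offspring is albino) = 1/2.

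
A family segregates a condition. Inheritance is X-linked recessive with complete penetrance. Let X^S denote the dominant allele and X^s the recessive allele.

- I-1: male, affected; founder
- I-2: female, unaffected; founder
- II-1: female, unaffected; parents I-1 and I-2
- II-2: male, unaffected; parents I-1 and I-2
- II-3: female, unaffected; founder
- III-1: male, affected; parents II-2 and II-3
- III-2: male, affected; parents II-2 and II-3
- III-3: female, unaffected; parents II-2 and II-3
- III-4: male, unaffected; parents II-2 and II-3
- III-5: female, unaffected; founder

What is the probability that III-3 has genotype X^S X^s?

1/2

II-2 is unaffected, so II-2 is X^S Y.
II-3 is unaffected so carries S and passed s to III-1 (X^s Y), so II-3 is X^S X^s.
Their cross gives offspring ratios 1/2 X^S X^S : 1/2 X^S X^s. Conditioning on III-3 being unaffected, P(X^S X^s) = 1/2 / 1 = 1/2.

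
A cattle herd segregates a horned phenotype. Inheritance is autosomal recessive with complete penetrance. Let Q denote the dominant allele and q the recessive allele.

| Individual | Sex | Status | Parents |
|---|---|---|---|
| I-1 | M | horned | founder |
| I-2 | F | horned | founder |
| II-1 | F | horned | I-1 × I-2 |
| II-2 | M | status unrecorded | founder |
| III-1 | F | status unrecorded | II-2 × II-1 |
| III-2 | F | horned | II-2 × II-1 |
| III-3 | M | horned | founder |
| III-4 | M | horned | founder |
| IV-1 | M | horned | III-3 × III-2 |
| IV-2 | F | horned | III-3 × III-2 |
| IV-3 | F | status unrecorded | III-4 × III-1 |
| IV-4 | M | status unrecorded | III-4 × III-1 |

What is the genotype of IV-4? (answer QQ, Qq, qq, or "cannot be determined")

cannot be determined

IV-4's phenotype is unrecorded, and no parent or child forces a single allele at both positions; consistent genotype assignments exist with IV-4 as Qq or qq.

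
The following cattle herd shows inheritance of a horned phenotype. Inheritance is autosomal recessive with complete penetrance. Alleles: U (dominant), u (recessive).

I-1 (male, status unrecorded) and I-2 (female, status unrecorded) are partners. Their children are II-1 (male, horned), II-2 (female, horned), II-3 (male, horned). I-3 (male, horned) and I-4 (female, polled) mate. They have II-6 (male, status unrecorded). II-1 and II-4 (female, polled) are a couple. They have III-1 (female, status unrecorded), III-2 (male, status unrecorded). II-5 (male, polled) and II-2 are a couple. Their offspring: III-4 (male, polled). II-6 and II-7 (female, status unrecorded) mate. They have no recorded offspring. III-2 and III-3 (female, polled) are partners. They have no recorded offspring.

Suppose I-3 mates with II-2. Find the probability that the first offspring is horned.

1

I-3 is horned, so I-3 is uu.
II-2 is horned, so II-2 is uu.
The cross gives 1 uu, so P(offspring is horned) = 1.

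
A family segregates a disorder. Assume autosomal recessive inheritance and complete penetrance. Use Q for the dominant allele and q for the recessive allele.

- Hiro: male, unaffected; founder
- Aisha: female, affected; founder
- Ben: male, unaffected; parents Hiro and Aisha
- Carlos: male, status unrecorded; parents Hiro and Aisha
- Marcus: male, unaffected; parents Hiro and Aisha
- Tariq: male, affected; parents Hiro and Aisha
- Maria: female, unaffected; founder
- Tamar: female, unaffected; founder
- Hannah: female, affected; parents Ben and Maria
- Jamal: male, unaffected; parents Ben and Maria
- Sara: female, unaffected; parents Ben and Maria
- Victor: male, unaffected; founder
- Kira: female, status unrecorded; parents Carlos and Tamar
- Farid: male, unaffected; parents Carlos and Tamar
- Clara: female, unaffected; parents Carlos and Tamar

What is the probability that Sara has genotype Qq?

Ben is unaffected so carries Q and received q from Aisha (qq), so Ben is Qq.
Maria is unaffected so carries Q and passed q to Hannah (qq), so Maria is Qq.
Their cross gives offspring ratios 1/4 QQ : 1/2 Qq : 1/4 qq. Conditioning on Sara being unaffected, P(Qq) = 1/2 / 3/4 = 2/3.

2/3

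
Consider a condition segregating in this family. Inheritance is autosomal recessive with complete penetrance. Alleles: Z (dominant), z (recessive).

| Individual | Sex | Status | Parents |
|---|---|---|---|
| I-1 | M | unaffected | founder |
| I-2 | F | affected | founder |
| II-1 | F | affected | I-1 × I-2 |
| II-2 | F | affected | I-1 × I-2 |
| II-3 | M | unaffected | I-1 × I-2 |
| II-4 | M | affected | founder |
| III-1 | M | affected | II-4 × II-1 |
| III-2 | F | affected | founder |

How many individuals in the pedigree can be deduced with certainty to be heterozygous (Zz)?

2

Obligate heterozygotes: I-1 is unaffected so carries Z and passed z to II-1 (zz), so I-1 is Zz; II-3 is unaffected so carries Z and received z from I-2 (zz), so II-3 is Zz.
Every other individual is either homozygous by phenotype or has at least one consistent homozygous assignment, so the count is 2.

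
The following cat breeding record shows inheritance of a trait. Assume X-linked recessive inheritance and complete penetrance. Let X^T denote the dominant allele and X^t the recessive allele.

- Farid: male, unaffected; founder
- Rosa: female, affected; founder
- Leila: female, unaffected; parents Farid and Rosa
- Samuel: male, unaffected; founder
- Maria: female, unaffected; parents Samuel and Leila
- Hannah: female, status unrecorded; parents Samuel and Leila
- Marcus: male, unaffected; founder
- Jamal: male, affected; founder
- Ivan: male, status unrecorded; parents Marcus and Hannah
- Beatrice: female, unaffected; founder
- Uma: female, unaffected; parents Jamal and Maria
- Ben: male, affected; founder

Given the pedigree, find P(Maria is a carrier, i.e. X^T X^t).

Samuel is unaffected, so Samuel is X^T Y.
Leila is unaffected so carries T and received t from Rosa (X^t X^t), so Leila is X^T X^t.
Their cross gives offspring ratios 1/2 X^T X^T : 1/2 X^T X^t. Conditioning on Maria being unaffected, P(X^T X^t) = 1/2 / 1 = 1/2 before taking Maria's own offspring into account.
Jamal is affected, so Jamal is X^t Y.
Now use Maria's offspring. Probability of each recorded status — unaffected daughter Uma: 1/2 if Maria is X^T X^t, 1 if X^T X^T.
Bayes: P(X^T X^t) = 1/2·1/2 / (1/2·1/2 + 1/2·1) = 1/3.

1/3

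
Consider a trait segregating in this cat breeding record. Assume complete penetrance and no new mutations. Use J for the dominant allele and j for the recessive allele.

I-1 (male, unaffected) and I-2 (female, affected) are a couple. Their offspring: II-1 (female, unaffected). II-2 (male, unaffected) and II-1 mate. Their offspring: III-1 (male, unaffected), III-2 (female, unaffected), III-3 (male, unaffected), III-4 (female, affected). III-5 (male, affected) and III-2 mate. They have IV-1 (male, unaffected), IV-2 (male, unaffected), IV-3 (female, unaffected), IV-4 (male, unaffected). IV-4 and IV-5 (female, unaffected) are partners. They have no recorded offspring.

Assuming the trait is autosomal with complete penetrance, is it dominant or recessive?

II-2 and II-1 are both unaffected yet have an affected child III-4. Under dominance, an affected child requires at least one affected parent, so the trait cannot be dominant.

recessive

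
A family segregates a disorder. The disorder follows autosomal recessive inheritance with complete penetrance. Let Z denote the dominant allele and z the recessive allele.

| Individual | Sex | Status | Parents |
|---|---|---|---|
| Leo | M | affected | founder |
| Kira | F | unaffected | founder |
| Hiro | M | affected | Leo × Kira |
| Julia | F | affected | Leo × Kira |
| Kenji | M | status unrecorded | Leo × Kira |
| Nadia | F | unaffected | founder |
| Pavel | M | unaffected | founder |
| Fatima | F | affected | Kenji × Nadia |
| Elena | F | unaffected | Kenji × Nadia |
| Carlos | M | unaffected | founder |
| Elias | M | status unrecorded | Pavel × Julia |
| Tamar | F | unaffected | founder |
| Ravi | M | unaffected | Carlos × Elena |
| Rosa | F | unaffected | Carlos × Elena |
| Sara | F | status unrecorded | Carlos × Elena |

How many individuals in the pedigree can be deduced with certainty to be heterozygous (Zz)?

Obligate heterozygotes: Kira is unaffected so carries Z and passed z to Hiro (zz), so Kira is Zz; Nadia is unaffected so carries Z and passed z to Fatima (zz), so Nadia is Zz.
Every other individual is either homozygous by phenotype or has at least one consistent homozygous assignment, so the count is 2.

2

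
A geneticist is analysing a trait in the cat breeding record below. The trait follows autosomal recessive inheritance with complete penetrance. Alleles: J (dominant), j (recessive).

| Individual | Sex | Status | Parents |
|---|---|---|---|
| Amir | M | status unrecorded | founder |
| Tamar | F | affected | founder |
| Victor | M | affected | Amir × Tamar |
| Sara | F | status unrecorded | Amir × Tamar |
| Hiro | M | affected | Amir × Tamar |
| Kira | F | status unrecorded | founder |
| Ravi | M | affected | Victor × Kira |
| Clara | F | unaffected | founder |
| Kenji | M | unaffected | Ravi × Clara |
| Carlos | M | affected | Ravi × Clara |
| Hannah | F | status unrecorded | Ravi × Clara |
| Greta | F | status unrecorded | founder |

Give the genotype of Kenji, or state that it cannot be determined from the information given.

Jj

From phenotype alone, Kenji is JJ or Jj.
Kenji is unaffected so carries J and received j from Ravi (jj), so Kenji is Jj.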